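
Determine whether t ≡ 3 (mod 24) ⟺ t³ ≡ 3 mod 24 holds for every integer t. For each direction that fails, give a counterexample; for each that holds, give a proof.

(→) Suppose t ≡ 3 (mod 24). Write t = 24j + 3. Then (24j + 3)³ = 13824j³ + 5184j² + 648j + 27 = 24(576j³ + 216j² + 27j + 1) + 3, so t³ ≡ 3 (mod 24).

(←) Conversely, suppose t³ ≡ 3 (mod 24). The only residue r in {0, …, 23} with r³ ≡ 3 (mod 24) is r = 3, so t ≡ 3 (mod 24).

Equivalent; both directions hold.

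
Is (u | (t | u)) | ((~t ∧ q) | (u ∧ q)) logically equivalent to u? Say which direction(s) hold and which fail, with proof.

(←) Assume the antecedent. If t is true, the consequent reduces to true regardless of the other variables. If t is false, the antecedent forces (t = F, q = F, u = T) or (t = F, q = T, u = T), and the consequent holds there. Either way the consequent holds.

(→) This fails. Under t = T, q = F, u = F, the left side is true but the right side is false.

(⇒) fails; (⇐) holds.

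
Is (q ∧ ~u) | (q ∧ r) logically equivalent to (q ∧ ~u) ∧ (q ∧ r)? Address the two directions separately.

Forward direction. This fails. Under q = T, r = F, u = F, the left side is true but the right side is false.

Converse. Assume the antecedent. If q is true, the antecedent forces (q = T, r = T, u = F), and (q ∧ ~u) | (q ∧ r) holds there. If q is false, the antecedent cannot hold. Either way (q ∧ ~u) | (q ∧ r) holds.

Only the converse holds.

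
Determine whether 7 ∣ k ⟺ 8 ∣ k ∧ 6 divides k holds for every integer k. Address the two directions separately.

Neither implication holds.

(⟹) This fails: take k = 7. Certainly 7 ∣ 7, but 8 ∤ 7.

(⟸) This fails: take k = 24. Both 8 ∣ 24 and 6 ∣ 24, yet 24 is not a multiple of 7 (since 24 = 3·7 + 3), so 7 ∤ 24.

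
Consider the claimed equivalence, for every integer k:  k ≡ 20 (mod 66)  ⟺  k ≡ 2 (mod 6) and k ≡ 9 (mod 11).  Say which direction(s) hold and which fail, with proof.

(→) Suppose k ≡ 20 (mod 66); write k = 66j + 20. Since 6 ∣ 66, reducing mod 6 gives k ≡ 20 ≡ 2 (mod 6); since 11 ∣ 66, reducing mod 11 gives k ≡ 20 ≡ 9 (mod 11).

(←) Conversely, if k ≡ 2 (mod 6) and k ≡ 9 (mod 11), then by the Chinese remainder theorem k ≡ 20 (mod 66). This is exactly k ≡ 20 (mod 66).

Equivalent; both directions hold.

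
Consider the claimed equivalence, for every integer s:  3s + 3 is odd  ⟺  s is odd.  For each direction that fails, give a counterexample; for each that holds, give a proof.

(⇒) fails and (⇐) fails.

(⟹) This fails: s = 2 gives 3s + 3 = 9, which is odd, but 2 is even, not odd.

(⟸) This also fails: s = 3 is odd, but 3s + 3 = 12 is even, not odd.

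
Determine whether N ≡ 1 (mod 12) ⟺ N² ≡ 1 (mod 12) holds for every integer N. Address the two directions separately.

(⟹) Suppose N ≡ 1 (mod 12). Write N = 12j + 1. Then (12j + 1)² = 144j² + 24j + 1 = 12(12j² + 2j) + 1, so N² ≡ 1 (mod 12).

(⟸) This fails: take N = 5. Then 5² = 25 ≡ 1 (mod 12), yet 5 ≡ 5 (mod 12), not 1.

The forward direction holds; the converse fails.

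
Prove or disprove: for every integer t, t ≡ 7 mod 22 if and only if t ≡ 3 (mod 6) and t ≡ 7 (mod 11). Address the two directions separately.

[⇐] If t ≡ 3 (mod 6) and t ≡ 7 (mod 11), then by the Chinese remainder theorem t ≡ 51 (mod 66). Since 51 ≡ 7 (mod 22) and 22 ∣ 66, we get t ≡ 7 (mod 22).

[⇒] This fails: t = 29 gives 29 ≡ 7 (mod 22) but 29 ≡ 5 (mod 6), so the conjunction on the right does not hold.

Not equivalent: only (⇐) holds.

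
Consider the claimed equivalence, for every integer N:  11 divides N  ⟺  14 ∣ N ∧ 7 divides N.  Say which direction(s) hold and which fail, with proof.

Neither direction holds.

(⇒) This fails: take N = 11. Certainly 11 ∣ 11, but 14 ∤ 11.

(⇐) This fails: take N = 14. Both 14 ∣ 14 and 7 ∣ 14, yet 14 is not a multiple of 11 (since 14 = 1·11 + 3), so 11 ∤ 14.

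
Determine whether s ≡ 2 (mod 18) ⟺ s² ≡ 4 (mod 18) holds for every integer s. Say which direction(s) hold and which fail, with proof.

Only the forward implication holds.

(→) Suppose s ≡ 2 (mod 18). Write s = 18j + 2. Then (18j + 2)² = 324j² + 72j + 4 = 18(18j² + 4j) + 4, so s² ≡ 4 (mod 18).

(←) This fails: take s = 16. Then 16² = 256 ≡ 4 (mod 18), yet 16 ≡ 16 (mod 18), not 2.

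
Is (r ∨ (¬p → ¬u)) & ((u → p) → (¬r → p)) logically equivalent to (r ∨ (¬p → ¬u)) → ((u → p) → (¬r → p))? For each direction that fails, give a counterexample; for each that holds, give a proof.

(⟹) Assume the antecedent. If p is true, the consequent reduces to true regardless of the other variables. If p is false, the antecedent forces (p = F, r = T, u = F) or (p = F, r = T, u = T), and the consequent holds there. Either way the consequent holds.

(⟸) This fails. Under p = F, r = F, u = T, the left side is false but the right side is true.

(⇒) holds; (⇐) fails.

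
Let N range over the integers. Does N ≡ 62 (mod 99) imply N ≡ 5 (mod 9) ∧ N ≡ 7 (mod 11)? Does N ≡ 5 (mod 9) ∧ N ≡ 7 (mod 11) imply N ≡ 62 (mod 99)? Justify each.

(⇒) fails and (⇐) fails.

(⇒) This fails: N = 62 gives 62 ≡ 62 (mod 99) but 62 ≡ 8 (mod 9), so the conjunction on the right does not hold.

(⇐) This fails: N = 95 satisfies both congruences on the right (95 ≡ 5 mod 9 and 95 ≡ 7 mod 11) yet 95 ≡ 95 (mod 99), not 62.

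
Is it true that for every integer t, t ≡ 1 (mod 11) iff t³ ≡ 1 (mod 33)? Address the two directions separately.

(⟸) The residues r modulo 33 with r³ ≡ 1 (mod 33) are exactly {1}, and each is ≡ 1 (mod 11).

(⟹) This fails: take t = 12. Then 12 ≡ 1 (mod 11), but 12³ = 1728 ≡ 12 (mod 33), not 1.

The forward direction fails; the converse holds.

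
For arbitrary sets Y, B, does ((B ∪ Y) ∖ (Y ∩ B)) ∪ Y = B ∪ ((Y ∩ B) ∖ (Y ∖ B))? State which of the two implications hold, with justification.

(⟹) This inclusion fails. Take Y = {1}, B = ∅; then 1 ∈ ((B ∪ Y) ∖ (Y ∩ B)) ∪ Y but 1 ∉ B ∪ ((Y ∩ B) ∖ (Y ∖ B)).

(⟸) Let x ∈ B ∪ ((Y ∩ B) ∖ (Y ∖ B)). Then either x ∈ B and x ∉ Y; or x ∈ Y ∩ B. In each case x ∈ ((B ∪ Y) ∖ (Y ∩ B)) ∪ Y, so B ∪ ((Y ∩ B) ∖ (Y ∖ B)) ⊆ ((B ∪ Y) ∖ (Y ∩ B)) ∪ Y.

Only the reverse inclusion holds.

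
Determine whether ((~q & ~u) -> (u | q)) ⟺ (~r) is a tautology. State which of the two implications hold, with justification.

Neither direction holds.

Forward direction. This fails. Under u = T, q = F, r = T, the left side is true but the right side is false.

Converse. This fails. Under u = F, q = F, r = F, the left side is false but the right side is true.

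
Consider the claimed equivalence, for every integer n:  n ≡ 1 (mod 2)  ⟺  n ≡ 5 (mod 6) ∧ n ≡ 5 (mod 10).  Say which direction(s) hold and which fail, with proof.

Only the converse holds.

(⟹) This fails: n = 1 gives 1 ≡ 1 (mod 2) but 1 ≡ 1 (mod 6), so the conjunction on the right does not hold.

(⟸) Conversely, if n ≡ 5 (mod 6) and n ≡ 5 (mod 10), then by the Chinese remainder theorem n ≡ 5 (mod 30). Since 5 ≡ 1 (mod 2) and 2 ∣ 30, we get n ≡ 1 (mod 2).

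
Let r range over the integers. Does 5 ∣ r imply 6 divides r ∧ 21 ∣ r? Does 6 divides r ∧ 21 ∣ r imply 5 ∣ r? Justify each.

Both directions fail.

(⇒) This fails: take r = 5. Certainly 5 ∣ 5, but 6 ∤ 5.

(⇐) This fails: take r = 42. Both 6 ∣ 42 and 21 ∣ 42, yet 42 is not a multiple of 5 (since 42 = 8·5 + 2), so 5 ∤ 42.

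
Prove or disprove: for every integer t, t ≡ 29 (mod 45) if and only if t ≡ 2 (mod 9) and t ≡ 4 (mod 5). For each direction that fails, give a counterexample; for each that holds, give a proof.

The biconditional holds.

(⇒) Suppose t ≡ 29 (mod 45); write t = 45j + 29. Since 9 ∣ 45, reducing mod 9 gives t ≡ 29 ≡ 2 (mod 9); since 5 ∣ 45, reducing mod 5 gives t ≡ 29 ≡ 4 (mod 5).

(⇐) Conversely, if t ≡ 2 (mod 9) and t ≡ 4 (mod 5), then by the Chinese remainder theorem t ≡ 29 (mod 45). This is exactly t ≡ 29 (mod 45).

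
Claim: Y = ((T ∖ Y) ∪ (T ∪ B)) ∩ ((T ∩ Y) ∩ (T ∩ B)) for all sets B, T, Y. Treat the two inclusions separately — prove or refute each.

Only the reverse inclusion holds.

(⊆) This inclusion fails. Take B = ∅, T = ∅, Y = {1}; then 1 ∈ Y but 1 ∉ ((T ∖ Y) ∪ (T ∪ B)) ∩ ((T ∩ Y) ∩ (T ∩ B)).

(⊇) Let x ∈ ((T ∖ Y) ∪ (T ∪ B)) ∩ ((T ∩ Y) ∩ (T ∩ B)). Then x ∈ B ∩ T ∩ Y, from which x ∈ Y.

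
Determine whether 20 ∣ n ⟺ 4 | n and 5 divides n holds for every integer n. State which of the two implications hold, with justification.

Equivalent; both directions hold.

(⇒) If 20 ∣ n, write n = 20q. Since 20 = 5·4, n = 4·(5q), so 4 ∣ n; and since 20 = 4·5, n = 5·(4q), so 5 ∣ n.

(⇐) Suppose 4 ∣ n and 5 ∣ n. Any common multiple of 4 and 5 is a multiple of their lcm; here gcd(4, 5) = 1, so lcm(4, 5) = 4·5 = 20, so 20 ∣ n.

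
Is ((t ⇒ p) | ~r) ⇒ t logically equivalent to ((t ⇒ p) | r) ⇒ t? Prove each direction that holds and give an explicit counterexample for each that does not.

Forward direction. Assume the antecedent. If p is true, the antecedent forces (p = T, t = T, r = F) or (p = T, t = T, r = T), and ((t ⇒ p) | r) ⇒ t holds there. If p is false, the antecedent forces (p = F, t = T, r = F) or (p = F, t = T, r = T), and ((t ⇒ p) | r) ⇒ t holds there. Either way ((t ⇒ p) | r) ⇒ t holds.

Converse. Assume the antecedent. If p is true, the antecedent forces (p = T, t = T, r = F) or (p = T, t = T, r = T), and ((t ⇒ p) | ~r) ⇒ t holds there. If p is false, the antecedent forces (p = F, t = T, r = F) or (p = F, t = T, r = T), and ((t ⇒ p) | ~r) ⇒ t holds there. Either way ((t ⇒ p) | ~r) ⇒ t holds.

Both directions hold; the statement is true.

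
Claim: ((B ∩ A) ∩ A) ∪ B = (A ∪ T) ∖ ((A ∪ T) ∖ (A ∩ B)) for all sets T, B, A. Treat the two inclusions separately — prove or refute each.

Reverse inclusion. Let x ∈ (A ∪ T) ∖ ((A ∪ T) ∖ (A ∩ B)). Then either x ∈ B ∩ A and x ∉ T; or x ∈ T ∩ B ∩ A. In each case x ∈ ((B ∩ A) ∩ A) ∪ B, so (A ∪ T) ∖ ((A ∪ T) ∖ (A ∩ B)) ⊆ ((B ∩ A) ∩ A) ∪ B.

Forward inclusion. This inclusion fails. Take T = ∅, B = {1}, A = ∅; then 1 ∈ ((B ∩ A) ∩ A) ∪ B but 1 ∉ (A ∪ T) ∖ ((A ∪ T) ∖ (A ∩ B)).

(⊆) fails; (⊇) holds.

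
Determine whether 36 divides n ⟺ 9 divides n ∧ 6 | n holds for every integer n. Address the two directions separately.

The forward direction holds; the converse fails.

(⟹) If 36 ∣ n, write n = 36q. Since 36 = 4·9, n = 9·(4q), so 9 ∣ n; and since 36 = 6·6, n = 6·(6q), so 6 ∣ n.

(⟸) This fails: take n = 18. Both 9 ∣ 18 and 6 ∣ 18, yet 18 is not a multiple of 36 (since 18 = 0·36 + 18), so 36 ∤ 18.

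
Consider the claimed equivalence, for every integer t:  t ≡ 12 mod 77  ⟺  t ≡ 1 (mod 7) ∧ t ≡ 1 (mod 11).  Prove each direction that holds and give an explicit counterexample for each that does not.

(⟹) This fails: t = 12 gives 12 ≡ 12 (mod 77) but 12 ≡ 5 (mod 7), so the conjunction on the right does not hold.

(⟸) This fails: t = 1 satisfies both congruences on the right (1 ≡ 1 mod 7 and 1 ≡ 1 mod 11) yet 1 ≡ 1 (mod 77), not 12.

Both directions fail.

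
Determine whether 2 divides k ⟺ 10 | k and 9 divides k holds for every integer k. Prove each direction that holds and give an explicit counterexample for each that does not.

Forward direction. This fails: take k = 2. Certainly 2 ∣ 2, but 10 ∤ 2.

Converse. Suppose 10 ∣ k and 9 ∣ k. Any common multiple of 10 and 9 is a multiple of their lcm; here gcd(10, 9) = 1, so lcm(10, 9) = 10·9 = 90, so 90 ∣ k. Since 2 ∣ 90, it follows that 2 ∣ k.

(⇒) fails; (⇐) holds.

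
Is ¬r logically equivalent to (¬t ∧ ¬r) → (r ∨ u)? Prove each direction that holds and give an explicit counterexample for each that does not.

(⟹) This fails. Under t = F, r = F, u = F, the left side is true but the right side is false.

(⟸) This fails. Under t = F, r = T, u = F, the left side is false but the right side is true.

(⇒) fails and (⇐) fails.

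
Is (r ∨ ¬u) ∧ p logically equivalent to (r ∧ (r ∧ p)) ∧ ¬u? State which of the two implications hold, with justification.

Forward direction. This fails. Under r = F, u = F, p = T, the left side is true but the right side is false.

Converse. Assume the antecedent. If r is true, the antecedent forces (r = T, u = F, p = T), and (r ∨ ¬u) ∧ p holds there. If r is false, the antecedent cannot hold. Either way (r ∨ ¬u) ∧ p holds.

Only the reverse direction holds.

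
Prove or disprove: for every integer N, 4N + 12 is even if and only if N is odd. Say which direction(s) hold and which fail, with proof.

Forward direction. This fails: take N = 2. Then 4N + 12 = 20, which is even, yet N = 2 is even, not odd.

Converse. Suppose N is odd. Since 4 is even, 4N is even for every N, so 4N + 12 has the same parity as 12, which is even. Hence 4N + 12 is even.

(⇒) fails; (⇐) holds.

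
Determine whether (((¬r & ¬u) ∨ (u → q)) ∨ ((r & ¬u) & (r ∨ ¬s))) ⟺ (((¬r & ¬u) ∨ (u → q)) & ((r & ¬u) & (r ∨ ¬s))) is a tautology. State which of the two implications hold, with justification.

(→) This fails. Under r = F, q = F, u = F, s = F, the left side is true but the right side is false.

(←) Assume the antecedent. If q is true, the consequent reduces to true regardless of the other variables. If q is false, the antecedent forces (r = T, q = F, u = F, s = F) or (r = T, q = F, u = F, s = T), and the consequent holds there. Either way the consequent holds.

Not equivalent: only (⇐) holds.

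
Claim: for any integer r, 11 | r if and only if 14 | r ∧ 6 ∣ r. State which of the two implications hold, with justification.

(⟹) This fails: take r = 11. Certainly 11 ∣ 11, but 14 ∤ 11.

(⟸) This fails: take r = 42. Both 14 ∣ 42 and 6 ∣ 42, yet 42 is not a multiple of 11 (since 42 = 3·11 + 9), so 11 ∤ 42.

(⇒) fails and (⇐) fails.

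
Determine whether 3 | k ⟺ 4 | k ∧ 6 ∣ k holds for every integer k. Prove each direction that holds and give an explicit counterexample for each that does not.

Only the reverse direction holds.

[⇒] This fails: take k = 3. Certainly 3 ∣ 3, but 4 ∤ 3.

[⇐] Suppose 4 ∣ k and 6 ∣ k. Any common multiple of 4 and 6 is a multiple of their lcm; here lcm(4, 6) = 4·6/gcd(4, 6) = 24/2 = 12, so 12 ∣ k. Since 3 ∣ 12, it follows that 3 ∣ k.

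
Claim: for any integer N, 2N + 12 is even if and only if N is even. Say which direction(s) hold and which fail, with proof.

(→) This fails: take N = 1. Then 2N + 12 = 14, which is even, yet N = 1 is odd, not even.

(←) Suppose N is even. Since 2 is even, 2N is even for every N, so 2N + 12 has the same parity as 12, which is even. Hence 2N + 12 is even.

(⇒) fails; (⇐) holds.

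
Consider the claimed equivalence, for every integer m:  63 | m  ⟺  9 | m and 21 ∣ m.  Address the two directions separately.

(⇒) If 63 ∣ m, write m = 63q. Since 63 = 7·9, m = 9·(7q), so 9 ∣ m; and since 63 = 3·21, m = 21·(3q), so 21 ∣ m.

(⇐) Suppose 9 ∣ m and 21 ∣ m. Any common multiple of 9 and 21 is a multiple of their lcm; here lcm(9, 21) = 9·21/gcd(9, 21) = 189/3 = 63, so 63 ∣ m.

Both directions hold; the statement is true.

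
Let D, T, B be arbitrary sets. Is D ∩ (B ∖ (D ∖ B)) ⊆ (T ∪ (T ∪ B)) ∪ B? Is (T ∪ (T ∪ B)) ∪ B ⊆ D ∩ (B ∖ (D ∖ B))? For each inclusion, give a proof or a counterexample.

(⊆) Let x ∈ D ∩ (B ∖ (D ∖ B)). Then either x ∈ D ∩ B and x ∉ T; or x ∈ D ∩ T ∩ B. In each case x ∈ (T ∪ (T ∪ B)) ∪ B, so D ∩ (B ∖ (D ∖ B)) ⊆ (T ∪ (T ∪ B)) ∪ B.

(⊇) This inclusion fails. Take D = ∅, T = {1}, B = ∅; then 1 ∈ (T ∪ (T ∪ B)) ∪ B but 1 ∉ D ∩ (B ∖ (D ∖ B)).

The sets are not equal: only the forward inclusion holds.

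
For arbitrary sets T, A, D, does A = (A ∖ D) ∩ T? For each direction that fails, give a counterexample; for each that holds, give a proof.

Only the reverse inclusion holds.

(⟸) Let x ∈ (A ∖ D) ∩ T. Then x ∈ T ∩ A and x ∉ D, from which x ∈ A.

(⟹) This inclusion fails. Take T = ∅, A = {1}, D = ∅; then 1 ∈ A but 1 ∉ (A ∖ D) ∩ T.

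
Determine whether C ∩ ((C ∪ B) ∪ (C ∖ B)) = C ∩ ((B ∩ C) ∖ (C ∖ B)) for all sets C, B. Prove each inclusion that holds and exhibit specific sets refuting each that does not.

(⟹) This inclusion fails. Take C = {1}, B = ∅; then 1 ∈ C ∩ ((C ∪ B) ∪ (C ∖ B)) but 1 ∉ C ∩ ((B ∩ C) ∖ (C ∖ B)).

(⟸) Let x ∈ C ∩ ((B ∩ C) ∖ (C ∖ B)). Then x ∈ C ∩ B, from which x ∈ C ∩ ((C ∪ B) ∪ (C ∖ B)).

Only the reverse inclusion holds.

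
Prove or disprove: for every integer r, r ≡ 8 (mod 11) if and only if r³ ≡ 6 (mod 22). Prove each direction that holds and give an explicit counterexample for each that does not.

(⇒) fails; (⇐) holds.

(→) This fails: take r = 19. Then 19 ≡ 8 (mod 11), but 19³ = 6859 ≡ 17 (mod 22), not 6.

(←) Conversely, the residues r modulo 22 with r³ ≡ 6 (mod 22) are exactly {8}, and each is ≡ 8 (mod 11).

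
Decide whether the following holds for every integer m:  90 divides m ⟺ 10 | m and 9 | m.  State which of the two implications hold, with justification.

(⟸) Suppose 10 ∣ m and 9 ∣ m. Any common multiple of 10 and 9 is a multiple of their lcm; here gcd(10, 9) = 1, so lcm(10, 9) = 10·9 = 90, so 90 ∣ m.

(⟹) If 90 ∣ m, write m = 90q. Since 90 = 9·10, m = 10·(9q), so 10 ∣ m; and since 90 = 10·9, m = 9·(10q), so 9 ∣ m.

Both directions hold.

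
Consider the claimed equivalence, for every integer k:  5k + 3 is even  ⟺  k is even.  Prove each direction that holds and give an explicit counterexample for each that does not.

(→) This fails: k = 3 gives 5k + 3 = 18, which is even, but 3 is odd, not even.

(←) This also fails: k = 6 is even, but 5k + 3 = 33 is odd, not even.

Both directions fail.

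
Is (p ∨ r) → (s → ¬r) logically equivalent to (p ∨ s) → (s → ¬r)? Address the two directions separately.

Both directions hold.

(→) Assume the antecedent. If r is true, the antecedent forces (r = T, s = F, p = F) or (r = T, s = F, p = T), and (p ∨ s) → (s → ¬r) holds there. If r is false, (p ∨ s) → (s → ¬r) reduces to true regardless of the other variables. Either way (p ∨ s) → (s → ¬r) holds.

(←) Assume the antecedent. If r is true, the antecedent forces (r = T, s = F, p = F) or (r = T, s = F, p = T), and (p ∨ r) → (s → ¬r) holds there. If r is false, (p ∨ r) → (s → ¬r) reduces to true regardless of the other variables. Either way (p ∨ r) → (s → ¬r) holds.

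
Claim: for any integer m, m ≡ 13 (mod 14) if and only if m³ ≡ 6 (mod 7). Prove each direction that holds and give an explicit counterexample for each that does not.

(⇒) Suppose m ≡ 13 (mod 14). Then m³ ≡ 13³ = 2197 (mod 14), and since 7 ∣ 14, also m³ ≡ 6 (mod 7).

(⇐) This fails: take m = 3. Then 3³ = 27 ≡ 6 (mod 7), yet 3 ≡ 3 (mod 14), not 13.

Only the forward direction holds.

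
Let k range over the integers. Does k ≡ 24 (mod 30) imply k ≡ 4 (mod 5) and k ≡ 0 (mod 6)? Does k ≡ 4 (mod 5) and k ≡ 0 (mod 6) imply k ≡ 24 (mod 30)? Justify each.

(⟹) Suppose k ≡ 24 (mod 30); write k = 30j + 24. Since 5 ∣ 30, reducing mod 5 gives k ≡ 24 ≡ 4 (mod 5); since 6 ∣ 30, reducing mod 6 gives k ≡ 24 ≡ 0 (mod 6).

(⟸) Conversely, if k ≡ 4 (mod 5) and k ≡ 0 (mod 6), then by the Chinese remainder theorem k ≡ 24 (mod 30). This is exactly k ≡ 24 (mod 30).

Equivalent; both directions hold.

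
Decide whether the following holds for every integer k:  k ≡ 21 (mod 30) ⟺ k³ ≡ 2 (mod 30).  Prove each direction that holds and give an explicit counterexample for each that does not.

[⇒] This fails: take k = 21. Then 21 ≡ 21 (mod 30), but 21³ = 9261 ≡ 21 (mod 30), not 2.

[⇐] This fails: take k = 8. Then 8³ = 512 ≡ 2 (mod 30), yet 8 ≡ 8 (mod 30), not 21.

(⇒) fails and (⇐) fails.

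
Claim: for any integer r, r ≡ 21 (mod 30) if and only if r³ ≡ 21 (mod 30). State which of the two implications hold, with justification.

(→) Suppose r ≡ 21 (mod 30). Write r = 30j + 21. Then (30j + 21)³ = 27000j³ + 56700j² + 39690j + 9261 = 30(900j³ + 1890j² + 1323j + 308) + 21, so r³ ≡ 21 (mod 30).

(←) Conversely, suppose r³ ≡ 21 (mod 30). The only residue r in {0, …, 29} with r³ ≡ 21 (mod 30) is r = 21, so r ≡ 21 (mod 30).

Equivalent; both directions hold.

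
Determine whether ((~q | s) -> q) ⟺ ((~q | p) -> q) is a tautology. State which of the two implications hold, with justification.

(→) Assume the antecedent. If p is true, the antecedent forces (p = T, s = F, q = T) or (p = T, s = T, q = T), and (~q | p) -> q holds there. If p is false, the antecedent forces (p = F, s = F, q = T) or (p = F, s = T, q = T), and (~q | p) -> q holds there. Either way (~q | p) -> q holds.

(←) Assume the antecedent. If p is true, the antecedent forces (p = T, s = F, q = T) or (p = T, s = T, q = T), and (~q | s) -> q holds there. If p is false, the antecedent forces (p = F, s = F, q = T) or (p = F, s = T, q = T), and (~q | s) -> q holds there. Either way (~q | s) -> q holds.

Both implications hold.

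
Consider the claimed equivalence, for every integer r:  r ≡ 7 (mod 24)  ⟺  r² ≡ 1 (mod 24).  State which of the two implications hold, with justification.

Not equivalent: only (⇒) holds.

[⇒] Suppose r ≡ 7 (mod 24). Write r = 24j + 7. Then (24j + 7)² = 576j² + 336j + 49 = 24(24j² + 14j + 2) + 1, so r² ≡ 1 (mod 24).

[⇐] This fails: take r = 1. Then 1² = 1 ≡ 1 (mod 24), yet 1 ≡ 1 (mod 24), not 7.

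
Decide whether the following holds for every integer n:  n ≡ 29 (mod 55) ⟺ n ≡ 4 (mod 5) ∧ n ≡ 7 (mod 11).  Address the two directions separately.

Both implications hold.

(⟹) Suppose n ≡ 29 (mod 55); write n = 55j + 29. Since 5 ∣ 55, reducing mod 5 gives n ≡ 29 ≡ 4 (mod 5); since 11 ∣ 55, reducing mod 11 gives n ≡ 29 ≡ 7 (mod 11).

(⟸) Conversely, if n ≡ 4 (mod 5) and n ≡ 7 (mod 11), then by the Chinese remainder theorem n ≡ 29 (mod 55). This is exactly n ≡ 29 (mod 55).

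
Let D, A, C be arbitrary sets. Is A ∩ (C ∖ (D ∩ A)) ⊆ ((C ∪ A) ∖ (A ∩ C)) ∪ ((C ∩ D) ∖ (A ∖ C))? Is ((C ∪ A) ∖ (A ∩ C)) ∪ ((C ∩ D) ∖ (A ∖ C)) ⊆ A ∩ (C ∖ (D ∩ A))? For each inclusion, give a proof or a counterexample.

Forward inclusion. This inclusion fails. Take D = ∅, A = {1}, C = {1}; then 1 ∈ A ∩ (C ∖ (D ∩ A)) but 1 ∉ ((C ∪ A) ∖ (A ∩ C)) ∪ ((C ∩ D) ∖ (A ∖ C)).

Reverse inclusion. This inclusion fails. Take D = ∅, A = {1}, C = ∅; then 1 ∈ ((C ∪ A) ∖ (A ∩ C)) ∪ ((C ∩ D) ∖ (A ∖ C)) but 1 ∉ A ∩ (C ∖ (D ∩ A)).

Neither inclusion holds.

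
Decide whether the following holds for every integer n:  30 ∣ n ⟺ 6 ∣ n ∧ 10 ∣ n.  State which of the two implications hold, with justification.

Both directions hold.

(→) If 30 ∣ n, write n = 30q. Since 30 = 5·6, n = 6·(5q), so 6 ∣ n; and since 30 = 3·10, n = 10·(3q), so 10 ∣ n.

(←) Suppose 6 ∣ n and 10 ∣ n. Any common multiple of 6 and 10 is a multiple of their lcm; here lcm(6, 10) = 6·10/gcd(6, 10) = 60/2 = 30, so 30 ∣ n.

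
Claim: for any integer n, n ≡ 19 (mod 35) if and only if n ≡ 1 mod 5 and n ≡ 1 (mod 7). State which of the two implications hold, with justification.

Both directions fail.

[⇒] This fails: n = 19 gives 19 ≡ 19 (mod 35) but 19 ≡ 4 (mod 5), so the conjunction on the right does not hold.

[⇐] This fails: n = 1 satisfies both congruences on the right (1 ≡ 1 mod 5 and 1 ≡ 1 mod 7) yet 1 ≡ 1 (mod 35), not 19.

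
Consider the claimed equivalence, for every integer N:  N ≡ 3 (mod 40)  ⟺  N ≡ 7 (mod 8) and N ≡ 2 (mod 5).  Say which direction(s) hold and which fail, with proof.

(→) This fails: N = 3 gives 3 ≡ 3 (mod 40) but 3 ≡ 3 (mod 8), so the conjunction on the right does not hold.

(←) This fails: N = 7 satisfies both congruences on the right (7 ≡ 7 mod 8 and 7 ≡ 2 mod 5) yet 7 ≡ 7 (mod 40), not 3.

(⇒) fails and (⇐) fails.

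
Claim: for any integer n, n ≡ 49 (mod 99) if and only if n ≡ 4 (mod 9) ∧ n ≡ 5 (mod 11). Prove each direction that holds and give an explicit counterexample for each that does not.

Forward direction. Suppose n ≡ 49 (mod 99); write n = 99j + 49. Since 9 ∣ 99, reducing mod 9 gives n ≡ 49 ≡ 4 (mod 9); since 11 ∣ 99, reducing mod 11 gives n ≡ 49 ≡ 5 (mod 11).

Converse. If n ≡ 4 (mod 9) and n ≡ 5 (mod 11), then by the Chinese remainder theorem n ≡ 49 (mod 99). This is exactly n ≡ 49 (mod 99).

Equivalent; both directions hold.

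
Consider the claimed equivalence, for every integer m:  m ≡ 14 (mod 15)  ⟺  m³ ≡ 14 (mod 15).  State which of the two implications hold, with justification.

Both directions hold.

(⇐) Suppose m³ ≡ 14 (mod 15). The only residue r in {0, …, 14} with r³ ≡ 14 (mod 15) is r = 14, so m ≡ 14 (mod 15).

(⇒) Suppose m ≡ 14 (mod 15). Write m = 15j + 14. Then (15j + 14)³ = 3375j³ + 9450j² + 8820j + 2744 = 15(225j³ + 630j² + 588j + 182) + 14, so m³ ≡ 14 (mod 15).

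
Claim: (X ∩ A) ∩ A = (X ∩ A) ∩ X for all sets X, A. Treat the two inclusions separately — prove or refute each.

The two sets are equal.

(⊆) Let x ∈ (X ∩ A) ∩ A. Then x ∈ X ∩ A, from which x ∈ (X ∩ A) ∩ X.

(⊇) Let x ∈ (X ∩ A) ∩ X. Then x ∈ X ∩ A, from which x ∈ (X ∩ A) ∩ A.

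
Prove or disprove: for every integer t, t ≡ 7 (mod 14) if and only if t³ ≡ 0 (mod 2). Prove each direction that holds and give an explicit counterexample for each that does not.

Both directions fail.

(→) This fails: take t = 7. Then 7 ≡ 7 (mod 14), but 7³ = 343 ≡ 1 (mod 2), not 0.

(←) This fails: take t = 0. Then 0³ = 0 ≡ 0 (mod 2), yet 0 ≡ 0 (mod 14), not 7.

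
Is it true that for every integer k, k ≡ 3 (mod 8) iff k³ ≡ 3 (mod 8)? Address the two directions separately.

Both implications hold.

Forward direction. Suppose k ≡ 3 (mod 8). Write k = 8j + 3. Then (8j + 3)³ = 512j³ + 576j² + 216j + 27 = 8(64j³ + 72j² + 27j + 3) + 3, so k³ ≡ 3 (mod 8).

Converse. For the converse, argue contrapositively. If k ≢ 3 (mod 8), then k is congruent to one of 0, 1, 2, 4, 5, 6, 7 modulo 8, and these give k³ ≡ 0, 1, 0, 0, 5, 0, 7 respectively — never 3.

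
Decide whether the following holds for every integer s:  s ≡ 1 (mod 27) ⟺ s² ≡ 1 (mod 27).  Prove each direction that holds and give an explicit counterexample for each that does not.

The forward direction holds; the converse fails.

[⇐] This fails: take s = 26. Then 26² = 676 ≡ 1 (mod 27), yet 26 ≡ 26 (mod 27), not 1.

[⇒] Suppose s ≡ 1 (mod 27). Write s = 27j + 1. Then (27j + 1)² = 729j² + 54j + 1 = 27(27j² + 2j) + 1, so s² ≡ 1 (mod 27).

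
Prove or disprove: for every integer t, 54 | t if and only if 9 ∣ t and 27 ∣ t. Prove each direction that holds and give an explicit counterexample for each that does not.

Only the forward direction holds.

(→) If 54 ∣ t, write t = 54q. Since 54 = 6·9, t = 9·(6q), so 9 ∣ t; and since 54 = 2·27, t = 27·(2q), so 27 ∣ t.

(←) This fails: take t = 27. Both 9 ∣ 27 and 27 ∣ 27, yet 27 is not a multiple of 54 (since 27 = 0·54 + 27), so 54 ∤ 27.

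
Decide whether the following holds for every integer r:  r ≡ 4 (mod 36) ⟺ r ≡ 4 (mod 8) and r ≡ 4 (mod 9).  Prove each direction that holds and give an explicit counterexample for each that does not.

(→) This fails: r = 40 gives 40 ≡ 4 (mod 36) but 40 ≡ 0 (mod 8), so the conjunction on the right does not hold.

(←) Conversely, if r ≡ 4 (mod 8) and r ≡ 4 (mod 9), then by the Chinese remainder theorem r ≡ 4 (mod 72). Since 4 ≡ 4 (mod 36) and 36 ∣ 72, we get r ≡ 4 (mod 36).

Not equivalent: only (⇐) holds.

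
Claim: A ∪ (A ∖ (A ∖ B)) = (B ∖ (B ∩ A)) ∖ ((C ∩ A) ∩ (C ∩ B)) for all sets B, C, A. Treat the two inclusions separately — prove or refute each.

(⊆) This inclusion fails. Take B = ∅, C = ∅, A = {1}; then 1 ∈ A ∪ (A ∖ (A ∖ B)) but 1 ∉ (B ∖ (B ∩ A)) ∖ ((C ∩ A) ∩ (C ∩ B)).

(⊇) This inclusion fails. Take B = {1}, C = ∅, A = ∅; then 1 ∈ (B ∖ (B ∩ A)) ∖ ((C ∩ A) ∩ (C ∩ B)) but 1 ∉ A ∪ (A ∖ (A ∖ B)).

(⊆) fails and (⊇) fails.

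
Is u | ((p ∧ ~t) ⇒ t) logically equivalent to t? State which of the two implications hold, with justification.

(⇒) This fails. Under t = F, p = F, u = F, the left side is true but the right side is false.

(⇐) Assume the antecedent. If t is true, u | ((p ∧ ~t) ⇒ t) reduces to true regardless of the other variables. If t is false, the antecedent cannot hold. Either way u | ((p ∧ ~t) ⇒ t) holds.

The forward direction fails; the converse holds.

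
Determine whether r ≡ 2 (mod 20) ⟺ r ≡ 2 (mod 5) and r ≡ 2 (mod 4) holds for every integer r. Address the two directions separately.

Both implications hold.

(⇒) Suppose r ≡ 2 (mod 20); write r = 20j + 2. Since 5 ∣ 20, reducing mod 5 gives r ≡ 2 (mod 5); since 4 ∣ 20, reducing mod 4 gives r ≡ 2 (mod 4).

(⇐) Conversely, if r ≡ 2 (mod 5) and r ≡ 2 (mod 4), then by the Chinese remainder theorem r ≡ 2 (mod 20). This is exactly r ≡ 2 (mod 20).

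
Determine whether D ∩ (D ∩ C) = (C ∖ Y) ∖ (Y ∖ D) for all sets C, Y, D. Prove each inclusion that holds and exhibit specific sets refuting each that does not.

(⟹) This inclusion fails. Take C = {1}, Y = {1}, D = {1}; then 1 ∈ D ∩ (D ∩ C) but 1 ∉ (C ∖ Y) ∖ (Y ∖ D).

(⟸) This inclusion fails. Take C = {1}, Y = ∅, D = ∅; then 1 ∈ (C ∖ Y) ∖ (Y ∖ D) but 1 ∉ D ∩ (D ∩ C).

Neither inclusion holds.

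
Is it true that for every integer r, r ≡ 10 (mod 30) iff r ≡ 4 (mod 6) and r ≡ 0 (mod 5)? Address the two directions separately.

Both directions hold; the statement is true.

(⟹) Suppose r ≡ 10 (mod 30); write r = 30j + 10. Since 6 ∣ 30, reducing mod 6 gives r ≡ 10 ≡ 4 (mod 6); since 5 ∣ 30, reducing mod 5 gives r ≡ 10 ≡ 0 (mod 5).

(⟸) Conversely, if r ≡ 4 (mod 6) and r ≡ 0 (mod 5), then by the Chinese remainder theorem r ≡ 10 (mod 30). This is exactly r ≡ 10 (mod 30).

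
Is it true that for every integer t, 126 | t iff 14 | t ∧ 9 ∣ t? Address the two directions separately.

Both directions hold.

(⇒) If 126 ∣ t, write t = 126q. Since 126 = 9·14, t = 14·(9q), so 14 ∣ t; and since 126 = 14·9, t = 9·(14q), so 9 ∣ t.

(⇐) Suppose 14 ∣ t and 9 ∣ t. Any common multiple of 14 and 9 is a multiple of their lcm; here gcd(14, 9) = 1, so lcm(14, 9) = 14·9 = 126, so 126 ∣ t.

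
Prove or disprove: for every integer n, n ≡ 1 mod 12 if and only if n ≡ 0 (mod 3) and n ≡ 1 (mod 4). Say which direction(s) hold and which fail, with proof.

[⇒] This fails: n = 1 gives 1 ≡ 1 (mod 12) but 1 ≡ 1 (mod 3), so the conjunction on the right does not hold.

[⇐] This fails: n = 9 satisfies both congruences on the right (9 ≡ 0 mod 3 and 9 ≡ 1 mod 4) yet 9 ≡ 9 (mod 12), not 1.

Both directions fail.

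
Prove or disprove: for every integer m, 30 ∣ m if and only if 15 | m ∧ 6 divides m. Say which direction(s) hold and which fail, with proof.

Both directions hold.

Forward direction. If 30 ∣ m, write m = 30q. Since 30 = 2·15, m = 15·(2q), so 15 ∣ m; and since 30 = 5·6, m = 6·(5q), so 6 ∣ m.

Converse. Suppose 15 ∣ m and 6 ∣ m. Any common multiple of 15 and 6 is a multiple of their lcm; here lcm(15, 6) = 15·6/gcd(15, 6) = 90/3 = 30, so 30 ∣ m.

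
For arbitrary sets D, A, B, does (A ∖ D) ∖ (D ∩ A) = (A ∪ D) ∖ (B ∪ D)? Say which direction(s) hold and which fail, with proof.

(⊆) fails; (⊇) holds.

(⟹) This inclusion fails. Take D = ∅, A = {1}, B = {1}; then 1 ∈ (A ∖ D) ∖ (D ∩ A) but 1 ∉ (A ∪ D) ∖ (B ∪ D).

(⟸) Let x ∈ (A ∪ D) ∖ (B ∪ D). Then x ∈ A and x ∉ D, B, from which x ∈ (A ∖ D) ∖ (D ∩ A).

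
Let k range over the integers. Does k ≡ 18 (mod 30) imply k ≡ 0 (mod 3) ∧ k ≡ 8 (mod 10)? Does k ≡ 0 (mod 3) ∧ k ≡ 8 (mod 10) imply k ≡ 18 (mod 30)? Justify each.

Both implications hold.

(⇒) Suppose k ≡ 18 (mod 30); write k = 30j + 18. Since 3 ∣ 30, reducing mod 3 gives k ≡ 18 ≡ 0 (mod 3); since 10 ∣ 30, reducing mod 10 gives k ≡ 18 ≡ 8 (mod 10).

(⇐) Conversely, if k ≡ 0 (mod 3) and k ≡ 8 (mod 10), then by the Chinese remainder theorem k ≡ 18 (mod 30). This is exactly k ≡ 18 (mod 30).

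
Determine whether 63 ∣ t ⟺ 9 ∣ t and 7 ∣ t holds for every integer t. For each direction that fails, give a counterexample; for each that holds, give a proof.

Both directions hold; the statement is true.

(←) Suppose 9 ∣ t and 7 ∣ t. Any common multiple of 9 and 7 is a multiple of their lcm; here gcd(9, 7) = 1, so lcm(9, 7) = 9·7 = 63, so 63 ∣ t.

(→) If 63 ∣ t, write t = 63q. Since 63 = 7·9, t = 9·(7q), so 9 ∣ t; and since 63 = 9·7, t = 7·(9q), so 7 ∣ t.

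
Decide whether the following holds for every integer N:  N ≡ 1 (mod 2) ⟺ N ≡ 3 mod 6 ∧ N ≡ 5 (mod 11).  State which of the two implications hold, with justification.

[⇒] This fails: N = 1 gives 1 ≡ 1 (mod 2) but 1 ≡ 1 (mod 6), so the conjunction on the right does not hold.

[⇐] Conversely, if N ≡ 3 (mod 6) and N ≡ 5 (mod 11), then by the Chinese remainder theorem N ≡ 27 (mod 66). Since 27 ≡ 1 (mod 2) and 2 ∣ 66, we get N ≡ 1 (mod 2).

Only the converse holds.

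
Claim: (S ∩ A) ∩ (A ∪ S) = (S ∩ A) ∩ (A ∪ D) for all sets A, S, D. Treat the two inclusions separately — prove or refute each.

(⟸) Let x ∈ (S ∩ A) ∩ (A ∪ D). Then either x ∈ A ∩ S and x ∉ D; or x ∈ A ∩ S ∩ D. In each case x ∈ (S ∩ A) ∩ (A ∪ S), so (S ∩ A) ∩ (A ∪ D) ⊆ (S ∩ A) ∩ (A ∪ S).

(⟹) Let x ∈ (S ∩ A) ∩ (A ∪ S). Then either x ∈ A ∩ S and x ∉ D; or x ∈ A ∩ S ∩ D. In each case x ∈ (S ∩ A) ∩ (A ∪ D), so (S ∩ A) ∩ (A ∪ S) ⊆ (S ∩ A) ∩ (A ∪ D).

Both inclusions hold; the sets are equal.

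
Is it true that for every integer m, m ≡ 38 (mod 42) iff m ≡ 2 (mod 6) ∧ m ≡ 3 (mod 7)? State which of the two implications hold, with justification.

Both directions hold; the statement is true.

(⇒) Suppose m ≡ 38 (mod 42); write m = 42j + 38. Since 6 ∣ 42, reducing mod 6 gives m ≡ 38 ≡ 2 (mod 6); since 7 ∣ 42, reducing mod 7 gives m ≡ 38 ≡ 3 (mod 7).

(⇐) Conversely, if m ≡ 2 (mod 6) and m ≡ 3 (mod 7), then by the Chinese remainder theorem m ≡ 38 (mod 42). This is exactly m ≡ 38 (mod 42).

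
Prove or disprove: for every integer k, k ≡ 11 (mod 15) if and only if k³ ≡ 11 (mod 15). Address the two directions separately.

(⇒) Suppose k ≡ 11 (mod 15). Write k = 15j + 11. Then (15j + 11)³ = 3375j³ + 7425j² + 5445j + 1331 = 15(225j³ + 495j² + 363j + 88) + 11, so k³ ≡ 11 (mod 15).

(⇐) Conversely, suppose k³ ≡ 11 (mod 15). The only residue r in {0, …, 14} with r³ ≡ 11 (mod 15) is r = 11, so k ≡ 11 (mod 15).

Both directions hold.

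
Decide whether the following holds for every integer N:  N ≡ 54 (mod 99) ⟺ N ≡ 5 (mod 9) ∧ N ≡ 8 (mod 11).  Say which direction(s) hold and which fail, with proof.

(⟹) This fails: N = 54 gives 54 ≡ 54 (mod 99) but 54 ≡ 0 (mod 9), so the conjunction on the right does not hold.

(⟸) This fails: N = 41 satisfies both congruences on the right (41 ≡ 5 mod 9 and 41 ≡ 8 mod 11) yet 41 ≡ 41 (mod 99), not 54.

Neither implication holds.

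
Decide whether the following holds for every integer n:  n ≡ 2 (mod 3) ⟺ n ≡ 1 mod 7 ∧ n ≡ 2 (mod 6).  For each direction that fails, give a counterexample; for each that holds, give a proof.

The forward direction fails; the converse holds.

(⇐) If n ≡ 1 (mod 7) and n ≡ 2 (mod 6), then by the Chinese remainder theorem n ≡ 8 (mod 42). Since 8 ≡ 2 (mod 3) and 3 ∣ 42, we get n ≡ 2 (mod 3).

(⇒) This fails: n = 32 gives 32 ≡ 2 (mod 3) but 32 ≡ 4 (mod 7), so the conjunction on the right does not hold.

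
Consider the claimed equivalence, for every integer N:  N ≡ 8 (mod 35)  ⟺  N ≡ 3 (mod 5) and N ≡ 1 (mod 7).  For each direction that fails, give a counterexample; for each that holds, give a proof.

Equivalent; both directions hold.

Forward direction. Suppose N ≡ 8 (mod 35); write N = 35j + 8. Since 5 ∣ 35, reducing mod 5 gives N ≡ 8 ≡ 3 (mod 5); since 7 ∣ 35, reducing mod 7 gives N ≡ 8 ≡ 1 (mod 7).

Converse. If N ≡ 3 (mod 5) and N ≡ 1 (mod 7), then by the Chinese remainder theorem N ≡ 8 (mod 35). This is exactly N ≡ 8 (mod 35).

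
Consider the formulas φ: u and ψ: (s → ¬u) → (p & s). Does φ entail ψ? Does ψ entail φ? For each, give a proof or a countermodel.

(→) This fails. Under u = T, s = F, p = F, the left side is true but the right side is false.

(←) This fails. Under u = F, s = T, p = T, the left side is false but the right side is true.

(⇒) fails and (⇐) fails.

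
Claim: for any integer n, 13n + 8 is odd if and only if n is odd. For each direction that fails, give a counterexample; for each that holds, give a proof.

The biconditional holds.

(⟸) Suppose n is odd; write n = 2j + 1. Then 13n + 8 = 13·(2j + 1) + 8 = 2·13j + 21, which is odd.

(⟹) Suppose 13n + 8 is odd. Since 13 is odd, 13n and n have the same parity, so 13n + 8 ≡ n + 8 (mod 2). As 8 is even, 13n + 8 is odd exactly when n is odd. Thus n is odd.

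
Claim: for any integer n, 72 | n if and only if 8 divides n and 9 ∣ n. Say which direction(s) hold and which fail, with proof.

(⟹) If 72 ∣ n, write n = 72q. Since 72 = 9·8, n = 8·(9q), so 8 ∣ n; and since 72 = 8·9, n = 9·(8q), so 9 ∣ n.

(⟸) Suppose 8 ∣ n and 9 ∣ n. Any common multiple of 8 and 9 is a multiple of their lcm; here gcd(8, 9) = 1, so lcm(8, 9) = 8·9 = 72, so 72 ∣ n.

Both directions hold; the statement is true.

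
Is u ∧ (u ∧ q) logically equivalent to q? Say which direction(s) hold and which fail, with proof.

(⇐) This fails. Under u = F, q = T, the left side is false but the right side is true.

(⇒) Assume the antecedent. If u is true, the antecedent forces (u = T, q = T), and q holds there. If u is false, the antecedent cannot hold. Either way q holds.

Only the forward implication holds.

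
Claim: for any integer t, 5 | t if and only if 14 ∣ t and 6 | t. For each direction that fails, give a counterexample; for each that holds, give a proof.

(⇒) fails and (⇐) fails.

(→) This fails: take t = 5. Certainly 5 ∣ 5, but 14 ∤ 5.

(←) This fails: take t = 42. Both 14 ∣ 42 and 6 ∣ 42, yet 42 is not a multiple of 5 (since 42 = 8·5 + 2), so 5 ∤ 42.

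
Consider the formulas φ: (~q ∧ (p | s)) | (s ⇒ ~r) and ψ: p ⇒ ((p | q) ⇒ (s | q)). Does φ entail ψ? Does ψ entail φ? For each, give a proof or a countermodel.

(⇒) This fails. Under p = T, r = F, s = F, q = F, the left side is true but the right side is false.

(⇐) This fails. Under p = F, r = T, s = T, q = T, the left side is false but the right side is true.

Neither direction holds.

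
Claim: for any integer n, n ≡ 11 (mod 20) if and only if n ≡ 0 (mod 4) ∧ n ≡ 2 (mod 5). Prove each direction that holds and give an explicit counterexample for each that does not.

Neither direction holds.

[⇒] This fails: n = 11 gives 11 ≡ 11 (mod 20) but 11 ≡ 3 (mod 4), so the conjunction on the right does not hold.

[⇐] This fails: n = 12 satisfies both congruences on the right (12 ≡ 0 mod 4 and 12 ≡ 2 mod 5) yet 12 ≡ 12 (mod 20), not 11.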